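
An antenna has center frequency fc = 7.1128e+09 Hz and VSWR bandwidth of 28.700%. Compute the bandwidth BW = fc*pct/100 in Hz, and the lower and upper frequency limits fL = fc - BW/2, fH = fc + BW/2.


BW = 7.1128e+09 * 28.700/100 = 2.041374e+09 Hz
fL = 7.1128e+09 - 2.041374e+09/2 = 6.092e+09 Hz
fH = 7.1128e+09 + 2.041374e+09/2 = 8.133e+09 Hz

BW=2.041e+09 Hz, fL=6.092e+09 Hz, fH=8.133e+09 Hz


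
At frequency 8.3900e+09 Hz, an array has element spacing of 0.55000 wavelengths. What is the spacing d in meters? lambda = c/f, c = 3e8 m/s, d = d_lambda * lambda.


lambda = c / f = 3.0000e+08 / 8.3900e+09 = 0.03575685 m
d = 0.55000 * 0.03575685 = 0.01967 m

0.01967 m


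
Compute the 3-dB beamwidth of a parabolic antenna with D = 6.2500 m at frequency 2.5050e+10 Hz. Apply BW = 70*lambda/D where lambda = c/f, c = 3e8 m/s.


lambda = c / f = 3.0000e+08 / 2.5050e+10 = 0.01197605 m
BW = 70 * 0.01197605 / 6.2500 = 0.1341 deg

0.1341 deg


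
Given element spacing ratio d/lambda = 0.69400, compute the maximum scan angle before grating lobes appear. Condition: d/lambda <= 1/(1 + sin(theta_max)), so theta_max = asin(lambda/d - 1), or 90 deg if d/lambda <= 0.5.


lambda/d - 1 = 1/0.69400 - 1 = 0.4409222
theta_max = asin(0.4409222) = 26.16 deg

26.16 deg


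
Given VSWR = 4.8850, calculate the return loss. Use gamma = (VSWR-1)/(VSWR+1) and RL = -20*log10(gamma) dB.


gamma = (4.8850 - 1) / (4.8850 + 1) = 0.6601529
RL = -20 * log10(0.6601529) = 3.607 dB

3.607 dB


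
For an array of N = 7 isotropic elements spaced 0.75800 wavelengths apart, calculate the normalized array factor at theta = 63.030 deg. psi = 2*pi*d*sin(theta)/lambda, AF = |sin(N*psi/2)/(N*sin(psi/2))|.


psi = 2*pi*0.75800*sin(63.030 deg) = 4.244688 rad
AF = |sin(7*4.244688/2) / (7*sin(4.244688/2))| = 0.1262

0.1262


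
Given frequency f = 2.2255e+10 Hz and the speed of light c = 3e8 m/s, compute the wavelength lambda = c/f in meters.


lambda = c / f = 3.0000e+08 / 2.2255e+10 = 0.01348 m

0.01348 m


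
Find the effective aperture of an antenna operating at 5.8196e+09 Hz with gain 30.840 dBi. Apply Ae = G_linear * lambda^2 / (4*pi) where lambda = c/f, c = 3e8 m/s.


lambda = c / f = 3.0000e+08 / 5.8196e+09 = 0.05154993 m
G_linear = 10^(30.840/10) = 1213.389
Ae = G_linear * lambda^2 / (4*pi) = 1213.389 * 0.05154993^2 / (4*pi) = 0.2566 m^2

0.2566 m^2


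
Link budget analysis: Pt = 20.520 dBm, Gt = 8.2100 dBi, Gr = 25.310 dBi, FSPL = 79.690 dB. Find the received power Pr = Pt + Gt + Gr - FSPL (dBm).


Pr = 20.520 + 8.2100 + 25.310 - 79.690 = -25.65 dBm

-25.65 dBm


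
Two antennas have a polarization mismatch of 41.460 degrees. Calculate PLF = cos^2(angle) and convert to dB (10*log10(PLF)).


PLF_linear = cos^2(41.460 deg) = 0.5616275
PLF_dB = 10 * log10(0.5616275) = -2.506 dB

-2.506 dB


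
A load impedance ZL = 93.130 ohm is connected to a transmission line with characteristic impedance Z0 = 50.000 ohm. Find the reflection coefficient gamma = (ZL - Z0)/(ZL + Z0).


gamma = (93.130 - 50.000) / (93.130 + 50.000) = 0.3013

0.3013


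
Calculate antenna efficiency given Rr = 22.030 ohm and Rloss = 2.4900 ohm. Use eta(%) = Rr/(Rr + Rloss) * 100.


eta = 22.030 / (22.030 + 2.4900) * 100 = 89.85%

89.85%


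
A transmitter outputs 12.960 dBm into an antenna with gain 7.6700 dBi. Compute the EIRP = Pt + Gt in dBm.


EIRP = Pt + Gt = 12.960 + 7.6700 = 20.63 dBm

20.63 dBm


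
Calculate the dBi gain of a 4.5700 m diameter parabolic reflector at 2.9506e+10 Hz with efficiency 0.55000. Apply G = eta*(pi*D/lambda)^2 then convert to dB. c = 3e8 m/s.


lambda = c / f = 3.0000e+08 / 2.9506e+10 = 0.01016742 m
G_linear = 0.55000 * (pi * 4.5700 / 0.01016742)^2 = 1.096663e+06
G_dBi = 10 * log10(1.096663e+06) = 60.40 dBi

60.40 dBi


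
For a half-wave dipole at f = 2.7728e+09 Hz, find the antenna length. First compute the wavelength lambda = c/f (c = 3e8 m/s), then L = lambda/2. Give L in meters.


lambda = c / f = 3.0000e+08 / 2.7728e+09 = 0.1081939 m
L = lambda / 2 = 0.1081939 / 2 = 0.05410 m

0.05410 m


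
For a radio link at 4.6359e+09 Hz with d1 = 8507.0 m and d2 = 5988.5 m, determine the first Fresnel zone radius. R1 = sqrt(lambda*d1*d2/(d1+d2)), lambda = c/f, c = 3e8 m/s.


lambda = c / f = 3.0000e+08 / 4.6359e+09 = 0.06471235 m
R1 = sqrt(0.06471235 * 8507.0 * 5988.5 / (8507.0 + 5988.5)) = 15.08 m

15.08 m


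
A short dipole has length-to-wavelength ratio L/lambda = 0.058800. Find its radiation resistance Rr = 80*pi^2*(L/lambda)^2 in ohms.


Rr = 80 * pi^2 * (0.058800)^2 = 80 * 9.869604 * 3.457440e-03 = 2.730 ohm

2.730 ohm


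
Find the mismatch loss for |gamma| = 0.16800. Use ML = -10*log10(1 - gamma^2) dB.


ML = -10 * log10(1 - 0.16800^2) = -10 * log10(0.971776) = 0.1243 dB

0.1243 dB


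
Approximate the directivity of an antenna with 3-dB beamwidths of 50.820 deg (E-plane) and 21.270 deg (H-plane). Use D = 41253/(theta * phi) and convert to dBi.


D_linear = 41253 / (50.820 * 21.270) = 38.16396
D_dBi = 10 * log10(38.16396) = 15.82 dBi

15.82 dBi


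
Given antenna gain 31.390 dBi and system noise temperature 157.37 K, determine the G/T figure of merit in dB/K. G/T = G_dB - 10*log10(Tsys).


G/T = 31.390 - 10*log10(157.37) = 31.390 - 21.96922 = 9.421 dB/K

9.421 dB/K


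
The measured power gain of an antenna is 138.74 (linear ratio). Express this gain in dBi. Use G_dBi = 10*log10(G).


G_dBi = 10 * log10(138.74) = 21.42 dBi

21.42 dBi


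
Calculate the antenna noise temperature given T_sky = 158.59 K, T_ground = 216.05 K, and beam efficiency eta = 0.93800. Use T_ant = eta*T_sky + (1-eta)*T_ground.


T_ant = 0.93800 * 158.59 + (1 - 0.93800) * 216.05 = 162.2 K

162.2 K


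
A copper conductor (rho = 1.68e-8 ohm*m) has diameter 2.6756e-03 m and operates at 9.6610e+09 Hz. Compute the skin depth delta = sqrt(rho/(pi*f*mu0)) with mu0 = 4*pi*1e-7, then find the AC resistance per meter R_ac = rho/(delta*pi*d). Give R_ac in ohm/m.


delta = sqrt(1.68e-8 / (pi * 9.6610e+09 * 4*pi*1e-7)) = 6.636876e-07 m
R_ac = 1.68e-8 / (6.636876e-07 * pi * 2.6756e-03) = 3.011 ohm/m

3.011 ohm/m


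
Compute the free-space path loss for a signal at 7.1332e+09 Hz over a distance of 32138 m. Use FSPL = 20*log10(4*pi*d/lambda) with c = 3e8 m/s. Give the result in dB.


lambda = c / f = 3.0000e+08 / 7.1332e+09 = 0.04205686 m
FSPL = 20 * log10(4*pi*32138/0.04205686) = 139.6 dB

139.6 dB


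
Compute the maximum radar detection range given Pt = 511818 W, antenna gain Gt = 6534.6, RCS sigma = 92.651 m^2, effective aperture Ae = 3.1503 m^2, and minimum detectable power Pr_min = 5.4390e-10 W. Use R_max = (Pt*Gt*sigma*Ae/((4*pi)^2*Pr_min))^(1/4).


R^4 = 511818*6534.6*92.651*3.1503 / ((4*pi)^2 * 5.4390e-10) = 1.136574e+19
R_max = 1.136574e+19^0.25 = 58063 m

58063 m


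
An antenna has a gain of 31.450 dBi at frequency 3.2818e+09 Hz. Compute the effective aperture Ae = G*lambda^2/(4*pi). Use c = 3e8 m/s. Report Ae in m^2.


lambda = c / f = 3.0000e+08 / 3.2818e+09 = 0.09141325 m
G_linear = 10^(31.450/10) = 1396.368
Ae = G_linear * lambda^2 / (4*pi) = 1396.368 * 0.09141325^2 / (4*pi) = 0.9286 m^2

0.9286 m^2


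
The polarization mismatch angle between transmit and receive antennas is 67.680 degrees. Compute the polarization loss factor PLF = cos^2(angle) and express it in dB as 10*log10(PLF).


PLF_linear = cos^2(67.680 deg) = 0.1442322
PLF_dB = 10 * log10(0.1442322) = -8.409 dB

-8.409 dB


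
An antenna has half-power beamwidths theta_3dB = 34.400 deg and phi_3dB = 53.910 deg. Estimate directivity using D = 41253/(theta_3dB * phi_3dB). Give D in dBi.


D_linear = 41253 / (34.400 * 53.910) = 22.24476
D_dBi = 10 * log10(22.24476) = 13.47 dBi

13.47 dBi


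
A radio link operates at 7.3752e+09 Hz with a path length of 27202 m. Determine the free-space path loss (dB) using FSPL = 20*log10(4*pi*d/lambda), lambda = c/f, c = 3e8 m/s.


lambda = c / f = 3.0000e+08 / 7.3752e+09 = 0.04067686 m
FSPL = 20 * log10(4*pi*27202/0.04067686) = 138.5 dB

138.5 dB


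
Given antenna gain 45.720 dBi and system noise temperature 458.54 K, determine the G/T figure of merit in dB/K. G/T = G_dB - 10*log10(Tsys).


G/T = 45.720 - 10*log10(458.54) = 45.720 - 26.61377 = 19.11 dB/K

19.11 dB/K


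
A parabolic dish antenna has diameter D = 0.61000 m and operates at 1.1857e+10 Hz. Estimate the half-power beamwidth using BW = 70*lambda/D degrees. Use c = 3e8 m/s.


lambda = c / f = 3.0000e+08 / 1.1857e+10 = 0.02530151 m
BW = 70 * 0.02530151 / 0.61000 = 2.903 deg

2.903 deg


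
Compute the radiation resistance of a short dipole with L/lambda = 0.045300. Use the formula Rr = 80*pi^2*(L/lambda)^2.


Rr = 80 * pi^2 * (0.045300)^2 = 80 * 9.869604 * 2.052090e-03 = 1.620 ohm

1.620 ohm


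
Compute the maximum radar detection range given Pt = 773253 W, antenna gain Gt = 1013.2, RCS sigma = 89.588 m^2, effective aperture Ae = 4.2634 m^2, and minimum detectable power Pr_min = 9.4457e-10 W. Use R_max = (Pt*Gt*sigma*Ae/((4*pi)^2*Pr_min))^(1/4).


R^4 = 773253*1013.2*89.588*4.2634 / ((4*pi)^2 * 9.4457e-10) = 2.006175e+18
R_max = 2.006175e+18^0.25 = 37635 m

37635 m


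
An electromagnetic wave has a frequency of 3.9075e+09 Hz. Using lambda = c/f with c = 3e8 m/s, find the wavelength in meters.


lambda = c / f = 3.0000e+08 / 3.9075e+09 = 0.07678 m

0.07678 m


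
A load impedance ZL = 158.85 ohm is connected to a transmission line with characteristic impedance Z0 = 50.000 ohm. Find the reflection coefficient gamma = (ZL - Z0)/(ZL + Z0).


gamma = (158.85 - 50.000) / (158.85 + 50.000) = 0.5212

0.5212


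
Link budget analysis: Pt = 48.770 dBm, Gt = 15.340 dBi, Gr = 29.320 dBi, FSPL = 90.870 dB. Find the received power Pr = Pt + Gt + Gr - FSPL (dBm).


Pr = 48.770 + 15.340 + 29.320 - 90.870 = 2.56 dBm

2.56 dBm


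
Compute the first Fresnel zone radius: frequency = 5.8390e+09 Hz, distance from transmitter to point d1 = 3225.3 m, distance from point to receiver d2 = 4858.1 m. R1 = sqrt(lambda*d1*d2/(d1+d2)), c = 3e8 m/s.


lambda = c / f = 3.0000e+08 / 5.8390e+09 = 0.05137866 m
R1 = sqrt(0.05137866 * 3225.3 * 4858.1 / (3225.3 + 4858.1)) = 9.980 m

9.980 m


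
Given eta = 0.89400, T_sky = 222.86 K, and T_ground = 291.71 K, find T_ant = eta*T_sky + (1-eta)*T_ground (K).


T_ant = 0.89400 * 222.86 + (1 - 0.89400) * 291.71 = 230.2 K

230.2 K


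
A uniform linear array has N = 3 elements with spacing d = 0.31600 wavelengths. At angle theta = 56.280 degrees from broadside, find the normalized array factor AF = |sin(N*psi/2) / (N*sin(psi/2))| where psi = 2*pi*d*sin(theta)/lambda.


psi = 2*pi*0.31600*sin(56.280 deg) = 1.651449 rad
AF = |sin(3*1.651449/2) / (3*sin(1.651449/2))| = 0.2796

0.2796


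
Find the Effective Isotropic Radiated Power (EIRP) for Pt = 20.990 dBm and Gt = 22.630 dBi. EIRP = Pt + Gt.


EIRP = Pt + Gt = 20.990 + 22.630 = 43.62 dBm

43.62 dBm


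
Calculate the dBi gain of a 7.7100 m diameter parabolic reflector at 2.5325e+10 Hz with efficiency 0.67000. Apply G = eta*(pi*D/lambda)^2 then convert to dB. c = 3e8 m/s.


lambda = c / f = 3.0000e+08 / 2.5325e+10 = 0.01184600 m
G_linear = 0.67000 * (pi * 7.7100 / 0.01184600)^2 = 2.801172e+06
G_dBi = 10 * log10(2.801172e+06) = 64.47 dBi

64.47 dBi


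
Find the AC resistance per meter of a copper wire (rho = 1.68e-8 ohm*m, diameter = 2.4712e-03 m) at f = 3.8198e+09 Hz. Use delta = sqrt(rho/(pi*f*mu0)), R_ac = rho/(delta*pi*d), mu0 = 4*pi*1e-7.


delta = sqrt(1.68e-8 / (pi * 3.8198e+09 * 4*pi*1e-7)) = 1.055491e-06 m
R_ac = 1.68e-8 / (1.055491e-06 * pi * 2.4712e-03) = 2.050 ohm/m

2.050 ohm/m


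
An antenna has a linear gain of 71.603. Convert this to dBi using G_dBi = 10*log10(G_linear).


G_dBi = 10 * log10(71.603) = 18.55 dBi

18.55 dBi


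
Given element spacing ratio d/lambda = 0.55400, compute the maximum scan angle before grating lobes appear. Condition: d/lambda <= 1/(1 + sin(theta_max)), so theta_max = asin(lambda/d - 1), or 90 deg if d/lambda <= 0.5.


lambda/d - 1 = 1/0.55400 - 1 = 0.8050542
theta_max = asin(0.8050542) = 53.62 deg

53.62 deg


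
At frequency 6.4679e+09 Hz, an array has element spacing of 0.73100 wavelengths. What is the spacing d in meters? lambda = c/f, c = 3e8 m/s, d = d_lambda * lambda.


lambda = c / f = 3.0000e+08 / 6.4679e+09 = 0.04638291 m
d = 0.73100 * 0.04638291 = 0.03391 m

0.03391 m


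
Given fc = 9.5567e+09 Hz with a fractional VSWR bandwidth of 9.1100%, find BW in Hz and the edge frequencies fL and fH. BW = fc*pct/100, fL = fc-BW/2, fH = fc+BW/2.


BW = 9.5567e+09 * 9.1100/100 = 8.706154e+08 Hz
fL = 9.5567e+09 - 8.706154e+08/2 = 9.121e+09 Hz
fH = 9.5567e+09 + 8.706154e+08/2 = 9.992e+09 Hz

BW=8.706e+08 Hz, fL=9.121e+09 Hz, fH=9.992e+09 Hz


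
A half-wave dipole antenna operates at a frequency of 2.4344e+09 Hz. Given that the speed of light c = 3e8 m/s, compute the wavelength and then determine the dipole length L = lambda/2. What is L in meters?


lambda = c / f = 3.0000e+08 / 2.4344e+09 = 0.1232337 m
L = lambda / 2 = 0.1232337 / 2 = 0.06162 m

0.06162 m


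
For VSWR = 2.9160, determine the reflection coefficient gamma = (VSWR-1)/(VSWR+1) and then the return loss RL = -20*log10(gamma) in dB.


gamma = (2.9160 - 1) / (2.9160 + 1) = 0.4892748
RL = -20 * log10(0.4892748) = 6.209 dB

6.209 dB


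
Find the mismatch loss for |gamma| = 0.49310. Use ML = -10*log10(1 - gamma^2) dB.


ML = -10 * log10(1 - 0.49310^2) = -10 * log10(0.75685239) = 1.210 dB

1.210 dB


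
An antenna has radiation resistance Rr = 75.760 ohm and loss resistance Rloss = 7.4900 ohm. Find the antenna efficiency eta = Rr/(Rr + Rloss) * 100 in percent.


eta = 75.760 / (75.760 + 7.4900) * 100 = 91.00%

91.00%


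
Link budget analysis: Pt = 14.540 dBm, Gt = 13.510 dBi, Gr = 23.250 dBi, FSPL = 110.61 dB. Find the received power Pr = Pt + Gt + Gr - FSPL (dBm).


Pr = 14.540 + 13.510 + 23.250 - 110.61 = -59.31 dBm

-59.31 dBm


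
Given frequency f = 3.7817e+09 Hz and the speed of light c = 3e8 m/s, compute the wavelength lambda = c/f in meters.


lambda = c / f = 3.0000e+08 / 3.7817e+09 = 0.07933 m

0.07933 m


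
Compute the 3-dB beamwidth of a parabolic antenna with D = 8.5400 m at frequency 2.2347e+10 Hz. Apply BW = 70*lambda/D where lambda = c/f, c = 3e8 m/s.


lambda = c / f = 3.0000e+08 / 2.2347e+10 = 0.01342462 m
BW = 70 * 0.01342462 / 8.5400 = 0.1100 deg

0.1100 deg


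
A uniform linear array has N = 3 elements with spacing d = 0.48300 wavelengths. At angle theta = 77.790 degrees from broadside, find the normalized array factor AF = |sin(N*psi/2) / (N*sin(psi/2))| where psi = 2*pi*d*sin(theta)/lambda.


psi = 2*pi*0.48300*sin(77.790 deg) = 2.966129 rad
AF = |sin(3*2.966129/2) / (3*sin(2.966129/2))| = 0.3231

0.3231


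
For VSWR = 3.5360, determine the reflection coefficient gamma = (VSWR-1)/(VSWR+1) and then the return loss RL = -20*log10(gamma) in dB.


gamma = (3.5360 - 1) / (3.5360 + 1) = 0.5590829
RL = -20 * log10(0.5590829) = 5.050 dB

5.050 dB


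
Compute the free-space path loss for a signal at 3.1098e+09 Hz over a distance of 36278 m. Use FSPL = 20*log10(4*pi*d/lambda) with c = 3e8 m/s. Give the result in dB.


lambda = c / f = 3.0000e+08 / 3.1098e+09 = 0.09646923 m
FSPL = 20 * log10(4*pi*36278/0.09646923) = 133.5 dB

133.5 dB


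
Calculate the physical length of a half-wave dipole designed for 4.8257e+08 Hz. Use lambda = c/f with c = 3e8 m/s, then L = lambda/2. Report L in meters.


lambda = c / f = 3.0000e+08 / 4.8257e+08 = 0.6216715 m
L = lambda / 2 = 0.6216715 / 2 = 0.3108 m

0.3108 m


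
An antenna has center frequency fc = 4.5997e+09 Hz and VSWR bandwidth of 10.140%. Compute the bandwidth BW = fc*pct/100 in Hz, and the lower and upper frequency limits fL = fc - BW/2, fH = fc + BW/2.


BW = 4.5997e+09 * 10.140/100 = 4.664096e+08 Hz
fL = 4.5997e+09 - 4.664096e+08/2 = 4.366e+09 Hz
fH = 4.5997e+09 + 4.664096e+08/2 = 4.833e+09 Hz

BW=4.664e+08 Hz, fL=4.366e+09 Hz, fH=4.833e+09 Hz


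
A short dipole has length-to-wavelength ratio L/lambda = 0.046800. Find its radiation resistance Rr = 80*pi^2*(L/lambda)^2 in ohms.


Rr = 80 * pi^2 * (0.046800)^2 = 80 * 9.869604 * 2.190240e-03 = 1.729 ohm

1.729 ohm


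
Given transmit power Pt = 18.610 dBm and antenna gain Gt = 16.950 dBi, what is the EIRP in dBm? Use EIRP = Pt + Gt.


EIRP = Pt + Gt = 18.610 + 16.950 = 35.56 dBm

35.56 dBm


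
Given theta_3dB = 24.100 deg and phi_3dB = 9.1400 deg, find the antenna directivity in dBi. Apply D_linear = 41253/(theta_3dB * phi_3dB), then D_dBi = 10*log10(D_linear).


D_linear = 41253 / (24.100 * 9.1400) = 187.2804
D_dBi = 10 * log10(187.2804) = 22.72 dBi

22.72 dBi


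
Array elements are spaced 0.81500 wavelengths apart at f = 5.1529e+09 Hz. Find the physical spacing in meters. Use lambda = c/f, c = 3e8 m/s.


lambda = c / f = 3.0000e+08 / 5.1529e+09 = 0.05821964 m
d = 0.81500 * 0.05821964 = 0.04745 m

0.04745 m


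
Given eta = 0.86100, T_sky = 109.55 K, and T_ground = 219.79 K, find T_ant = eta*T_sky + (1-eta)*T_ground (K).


T_ant = 0.86100 * 109.55 + (1 - 0.86100) * 219.79 = 124.9 K

124.9 K


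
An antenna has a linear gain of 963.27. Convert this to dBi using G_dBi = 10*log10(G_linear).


G_dBi = 10 * log10(963.27) = 29.84 dBi

29.84 dBi


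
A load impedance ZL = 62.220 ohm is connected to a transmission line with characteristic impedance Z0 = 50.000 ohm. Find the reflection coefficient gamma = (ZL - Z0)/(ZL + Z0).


gamma = (62.220 - 50.000) / (62.220 + 50.000) = 0.1089

0.1089


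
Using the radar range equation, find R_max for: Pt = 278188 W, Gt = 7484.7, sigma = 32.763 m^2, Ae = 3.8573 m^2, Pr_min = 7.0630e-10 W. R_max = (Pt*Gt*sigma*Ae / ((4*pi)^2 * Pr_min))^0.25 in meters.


R^4 = 278188*7484.7*32.763*3.8573 / ((4*pi)^2 * 7.0630e-10) = 2.359234e+18
R_max = 2.359234e+18^0.25 = 39192 m

39192 m


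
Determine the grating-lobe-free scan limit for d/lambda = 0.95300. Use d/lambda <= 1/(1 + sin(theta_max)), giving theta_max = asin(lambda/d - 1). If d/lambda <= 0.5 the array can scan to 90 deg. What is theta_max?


lambda/d - 1 = 1/0.95300 - 1 = 0.04931794
theta_max = asin(0.04931794) = 2.827 deg

2.827 deg


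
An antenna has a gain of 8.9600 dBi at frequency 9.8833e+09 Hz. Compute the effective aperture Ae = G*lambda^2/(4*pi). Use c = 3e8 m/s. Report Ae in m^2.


lambda = c / f = 3.0000e+08 / 9.8833e+09 = 0.03035423 m
G_linear = 10^(8.9600/10) = 7.870458
Ae = G_linear * lambda^2 / (4*pi) = 7.870458 * 0.03035423^2 / (4*pi) = 5.771e-04 m^2

5.771e-04 m^2


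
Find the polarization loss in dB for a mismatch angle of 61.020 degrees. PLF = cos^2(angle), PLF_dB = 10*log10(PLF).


PLF_linear = cos^2(61.020 deg) = 0.2347444
PLF_dB = 10 * log10(0.2347444) = -6.294 dB

-6.294 dB


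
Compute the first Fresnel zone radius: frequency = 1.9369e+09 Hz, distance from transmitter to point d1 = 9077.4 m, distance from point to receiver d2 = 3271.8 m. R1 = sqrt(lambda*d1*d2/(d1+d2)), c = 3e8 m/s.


lambda = c / f = 3.0000e+08 / 1.9369e+09 = 0.1548867 m
R1 = sqrt(0.1548867 * 9077.4 * 3271.8 / (9077.4 + 3271.8)) = 19.30 m

19.30 m


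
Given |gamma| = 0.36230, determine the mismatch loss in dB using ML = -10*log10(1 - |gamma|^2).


ML = -10 * log10(1 - 0.36230^2) = -10 * log10(0.86873871) = 0.6111 dB

0.6111 dB


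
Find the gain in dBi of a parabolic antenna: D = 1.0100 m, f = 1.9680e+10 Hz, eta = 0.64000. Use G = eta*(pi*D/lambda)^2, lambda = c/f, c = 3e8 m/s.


lambda = c / f = 3.0000e+08 / 1.9680e+10 = 0.01524390 m
G_linear = 0.64000 * (pi * 1.0100 / 0.01524390)^2 = 27728.75
G_dBi = 10 * log10(27728.75) = 44.43 dBi

44.43 dBi


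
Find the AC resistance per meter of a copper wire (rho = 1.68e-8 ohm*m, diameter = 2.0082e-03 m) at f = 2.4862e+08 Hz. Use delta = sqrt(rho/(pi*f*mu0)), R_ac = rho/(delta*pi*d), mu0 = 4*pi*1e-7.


delta = sqrt(1.68e-8 / (pi * 2.4862e+08 * 4*pi*1e-7)) = 4.137202e-06 m
R_ac = 1.68e-8 / (4.137202e-06 * pi * 2.0082e-03) = 0.6436 ohm/m

0.6436 ohm/m


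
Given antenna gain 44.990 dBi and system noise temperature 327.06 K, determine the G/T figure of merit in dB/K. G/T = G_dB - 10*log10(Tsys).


G/T = 44.990 - 10*log10(327.06) = 44.990 - 25.14627 = 19.84 dB/K

19.84 dB/K


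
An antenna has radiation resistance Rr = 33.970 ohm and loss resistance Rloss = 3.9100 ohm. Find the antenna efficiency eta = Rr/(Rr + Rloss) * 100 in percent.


eta = 33.970 / (33.970 + 3.9100) * 100 = 89.68%

89.68%


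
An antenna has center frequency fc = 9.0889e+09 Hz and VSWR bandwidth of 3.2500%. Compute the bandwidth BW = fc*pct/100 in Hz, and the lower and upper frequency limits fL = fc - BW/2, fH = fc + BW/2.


BW = 9.0889e+09 * 3.2500/100 = 2.953892e+08 Hz
fL = 9.0889e+09 - 2.953892e+08/2 = 8.941e+09 Hz
fH = 9.0889e+09 + 2.953892e+08/2 = 9.237e+09 Hz

BW=2.954e+08 Hz, fL=8.941e+09 Hz, fH=9.237e+09 Hz


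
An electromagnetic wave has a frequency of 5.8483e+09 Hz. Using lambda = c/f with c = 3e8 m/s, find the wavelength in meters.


lambda = c / f = 3.0000e+08 / 5.8483e+09 = 0.05130 m

0.05130 m


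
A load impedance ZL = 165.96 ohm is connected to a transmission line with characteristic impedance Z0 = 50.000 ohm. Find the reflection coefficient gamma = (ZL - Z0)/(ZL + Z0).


gamma = (165.96 - 50.000) / (165.96 + 50.000) = 0.5370

0.5370


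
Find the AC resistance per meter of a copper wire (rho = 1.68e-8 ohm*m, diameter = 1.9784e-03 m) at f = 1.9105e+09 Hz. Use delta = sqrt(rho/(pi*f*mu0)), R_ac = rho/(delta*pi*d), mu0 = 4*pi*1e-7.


delta = sqrt(1.68e-8 / (pi * 1.9105e+09 * 4*pi*1e-7)) = 1.492455e-06 m
R_ac = 1.68e-8 / (1.492455e-06 * pi * 1.9784e-03) = 1.811 ohm/m

1.811 ohm/m


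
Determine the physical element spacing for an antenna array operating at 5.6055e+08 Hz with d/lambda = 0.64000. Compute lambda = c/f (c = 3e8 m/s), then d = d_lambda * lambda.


lambda = c / f = 3.0000e+08 / 5.6055e+08 = 0.5351887 m
d = 0.64000 * 0.5351887 = 0.3425 m

0.3425 m


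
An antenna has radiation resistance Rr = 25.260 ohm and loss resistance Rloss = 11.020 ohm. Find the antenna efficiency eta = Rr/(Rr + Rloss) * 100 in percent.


eta = 25.260 / (25.260 + 11.020) * 100 = 69.63%

69.63%


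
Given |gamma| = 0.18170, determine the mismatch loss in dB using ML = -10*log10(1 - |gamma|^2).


ML = -10 * log10(1 - 0.18170^2) = -10 * log10(0.96698511) = 0.1458 dB

0.1458 dB


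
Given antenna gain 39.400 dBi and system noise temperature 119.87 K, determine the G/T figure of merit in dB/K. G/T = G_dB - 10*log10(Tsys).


G/T = 39.400 - 10*log10(119.87) = 39.400 - 20.78711 = 18.61 dB/K

18.61 dB/K


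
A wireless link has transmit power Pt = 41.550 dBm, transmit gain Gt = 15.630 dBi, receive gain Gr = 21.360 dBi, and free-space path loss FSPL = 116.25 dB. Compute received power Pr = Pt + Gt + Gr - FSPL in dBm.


Pr = 41.550 + 15.630 + 21.360 - 116.25 = -37.71 dBm

-37.71 dBm


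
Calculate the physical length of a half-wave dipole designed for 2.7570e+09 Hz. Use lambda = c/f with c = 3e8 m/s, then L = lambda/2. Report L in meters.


lambda = c / f = 3.0000e+08 / 2.7570e+09 = 0.1088139 m
L = lambda / 2 = 0.1088139 / 2 = 0.05441 m

0.05441 m


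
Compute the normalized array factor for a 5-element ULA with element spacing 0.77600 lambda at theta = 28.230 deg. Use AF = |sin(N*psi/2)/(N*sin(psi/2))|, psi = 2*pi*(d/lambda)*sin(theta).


psi = 2*pi*0.77600*sin(28.230 deg) = 2.306290 rad
AF = |sin(5*2.306290/2) / (5*sin(2.306290/2))| = 0.1082

0.1082


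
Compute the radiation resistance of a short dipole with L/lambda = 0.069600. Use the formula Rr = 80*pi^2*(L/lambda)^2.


Rr = 80 * pi^2 * (0.069600)^2 = 80 * 9.869604 * 4.844160e-03 = 3.825 ohm

3.825 ohm


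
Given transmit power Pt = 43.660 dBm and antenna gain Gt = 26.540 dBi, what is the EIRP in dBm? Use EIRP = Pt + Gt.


EIRP = Pt + Gt = 43.660 + 26.540 = 70.20 dBm

70.20 dBm


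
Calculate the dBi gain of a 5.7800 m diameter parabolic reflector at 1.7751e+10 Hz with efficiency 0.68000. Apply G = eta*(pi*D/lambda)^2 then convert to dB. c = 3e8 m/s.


lambda = c / f = 3.0000e+08 / 1.7751e+10 = 0.01690046 m
G_linear = 0.68000 * (pi * 5.7800 / 0.01690046)^2 = 784995.7
G_dBi = 10 * log10(784995.7) = 58.95 dBi

58.95 dBi


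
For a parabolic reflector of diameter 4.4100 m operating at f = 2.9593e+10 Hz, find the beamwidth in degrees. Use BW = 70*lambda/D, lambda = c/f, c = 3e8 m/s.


lambda = c / f = 3.0000e+08 / 2.9593e+10 = 0.01013753 m
BW = 70 * 0.01013753 / 4.4100 = 0.1609 deg

0.1609 deg


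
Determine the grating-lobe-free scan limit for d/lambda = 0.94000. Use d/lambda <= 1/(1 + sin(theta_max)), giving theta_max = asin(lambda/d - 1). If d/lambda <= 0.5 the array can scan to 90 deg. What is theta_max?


lambda/d - 1 = 1/0.94000 - 1 = 0.06382979
theta_max = asin(0.06382979) = 3.660 deg

3.660 deg


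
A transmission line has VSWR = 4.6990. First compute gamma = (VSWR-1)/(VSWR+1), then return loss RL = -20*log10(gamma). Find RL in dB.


gamma = (4.6990 - 1) / (4.6990 + 1) = 0.6490612
RL = -20 * log10(0.6490612) = 3.754 dB

3.754 dB


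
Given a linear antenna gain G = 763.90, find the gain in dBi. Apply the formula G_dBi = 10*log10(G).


G_dBi = 10 * log10(763.90) = 28.83 dBi

28.83 dBi


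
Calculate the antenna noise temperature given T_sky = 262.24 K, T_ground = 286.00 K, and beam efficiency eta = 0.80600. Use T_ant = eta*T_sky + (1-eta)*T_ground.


T_ant = 0.80600 * 262.24 + (1 - 0.80600) * 286.00 = 266.8 K

266.8 K


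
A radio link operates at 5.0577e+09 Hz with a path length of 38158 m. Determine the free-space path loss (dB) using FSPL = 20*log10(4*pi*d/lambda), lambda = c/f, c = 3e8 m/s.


lambda = c / f = 3.0000e+08 / 5.0577e+09 = 0.05931550 m
FSPL = 20 * log10(4*pi*38158/0.05931550) = 138.2 dB

138.2 dB


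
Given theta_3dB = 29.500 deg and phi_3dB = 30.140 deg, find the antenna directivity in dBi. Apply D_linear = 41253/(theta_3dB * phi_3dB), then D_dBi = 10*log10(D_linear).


D_linear = 41253 / (29.500 * 30.140) = 46.39704
D_dBi = 10 * log10(46.39704) = 16.66 dBi

16.66 dBi


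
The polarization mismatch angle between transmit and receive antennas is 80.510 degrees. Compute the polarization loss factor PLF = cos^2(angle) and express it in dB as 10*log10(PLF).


PLF_linear = cos^2(80.510 deg) = 0.02718392
PLF_dB = 10 * log10(0.02718392) = -15.66 dB

-15.66 dB


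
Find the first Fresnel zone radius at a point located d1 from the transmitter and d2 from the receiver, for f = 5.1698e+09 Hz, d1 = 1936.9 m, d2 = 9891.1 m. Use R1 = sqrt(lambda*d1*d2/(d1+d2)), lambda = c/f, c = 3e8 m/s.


lambda = c / f = 3.0000e+08 / 5.1698e+09 = 0.05802932 m
R1 = sqrt(0.05802932 * 1936.9 * 9891.1 / (1936.9 + 9891.1)) = 9.695 m

9.695 m


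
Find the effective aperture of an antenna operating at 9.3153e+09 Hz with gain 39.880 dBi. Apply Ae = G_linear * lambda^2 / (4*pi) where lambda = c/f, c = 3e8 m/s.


lambda = c / f = 3.0000e+08 / 9.3153e+09 = 0.03220508 m
G_linear = 10^(39.880/10) = 9727.472
Ae = G_linear * lambda^2 / (4*pi) = 9727.472 * 0.03220508^2 / (4*pi) = 0.8029 m^2

0.8029 m^2


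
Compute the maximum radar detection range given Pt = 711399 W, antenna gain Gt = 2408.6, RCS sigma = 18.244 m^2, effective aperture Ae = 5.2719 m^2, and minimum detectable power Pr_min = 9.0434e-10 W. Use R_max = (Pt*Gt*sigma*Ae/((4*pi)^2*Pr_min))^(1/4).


R^4 = 711399*2408.6*18.244*5.2719 / ((4*pi)^2 * 9.0434e-10) = 1.154021e+18
R_max = 1.154021e+18^0.25 = 32776 m

32776 m


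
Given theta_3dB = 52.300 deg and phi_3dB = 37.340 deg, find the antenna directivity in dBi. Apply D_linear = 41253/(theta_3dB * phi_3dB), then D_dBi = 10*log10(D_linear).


D_linear = 41253 / (52.300 * 37.340) = 21.12416
D_dBi = 10 * log10(21.12416) = 13.25 dBi

13.25 dBi


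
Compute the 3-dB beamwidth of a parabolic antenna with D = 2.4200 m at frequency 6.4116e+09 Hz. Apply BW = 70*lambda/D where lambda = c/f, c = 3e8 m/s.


lambda = c / f = 3.0000e+08 / 6.4116e+09 = 0.04679019 m
BW = 70 * 0.04679019 / 2.4200 = 1.353 deg

1.353 deg


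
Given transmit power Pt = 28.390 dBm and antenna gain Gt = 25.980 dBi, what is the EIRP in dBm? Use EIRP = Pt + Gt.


EIRP = Pt + Gt = 28.390 + 25.980 = 54.37 dBm

54.37 dBm


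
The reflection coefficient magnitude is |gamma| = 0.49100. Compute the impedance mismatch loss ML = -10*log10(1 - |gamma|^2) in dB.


ML = -10 * log10(1 - 0.49100^2) = -10 * log10(0.758919) = 1.198 dB

1.198 dB


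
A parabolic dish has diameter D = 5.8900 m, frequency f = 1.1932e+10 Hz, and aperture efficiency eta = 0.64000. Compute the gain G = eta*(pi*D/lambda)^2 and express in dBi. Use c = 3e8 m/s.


lambda = c / f = 3.0000e+08 / 1.1932e+10 = 0.02514247 m
G_linear = 0.64000 * (pi * 5.8900 / 0.02514247)^2 = 346652.6
G_dBi = 10 * log10(346652.6) = 55.40 dBi

55.40 dBi


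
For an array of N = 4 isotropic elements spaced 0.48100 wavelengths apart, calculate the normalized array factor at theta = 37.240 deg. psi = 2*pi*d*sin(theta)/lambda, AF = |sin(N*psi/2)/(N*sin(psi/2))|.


psi = 2*pi*0.48100*sin(37.240 deg) = 1.828907 rad
AF = |sin(4*1.828907/2) / (4*sin(1.828907/2))| = 0.1558

0.1558


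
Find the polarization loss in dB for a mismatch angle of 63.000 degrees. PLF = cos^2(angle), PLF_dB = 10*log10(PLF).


PLF_linear = cos^2(63.000 deg) = 0.2061074
PLF_dB = 10 * log10(0.2061074) = -6.859 dB

-6.859 dB


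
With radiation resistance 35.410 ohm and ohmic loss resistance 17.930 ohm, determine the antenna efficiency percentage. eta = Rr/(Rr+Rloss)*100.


eta = 35.410 / (35.410 + 17.930) * 100 = 66.39%

66.39%


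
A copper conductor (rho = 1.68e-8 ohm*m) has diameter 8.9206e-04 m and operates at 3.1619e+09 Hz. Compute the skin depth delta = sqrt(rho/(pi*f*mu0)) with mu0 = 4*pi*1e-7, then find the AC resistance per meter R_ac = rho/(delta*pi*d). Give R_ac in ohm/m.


delta = sqrt(1.68e-8 / (pi * 3.1619e+09 * 4*pi*1e-7)) = 1.160114e-06 m
R_ac = 1.68e-8 / (1.160114e-06 * pi * 8.9206e-04) = 5.167 ohm/m

5.167 ohm/m


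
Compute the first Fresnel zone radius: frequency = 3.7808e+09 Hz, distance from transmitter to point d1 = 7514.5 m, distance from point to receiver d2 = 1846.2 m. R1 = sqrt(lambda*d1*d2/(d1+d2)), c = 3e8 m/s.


lambda = c / f = 3.0000e+08 / 3.7808e+09 = 0.07934829 m
R1 = sqrt(0.07934829 * 7514.5 * 1846.2 / (7514.5 + 1846.2)) = 10.84 m

10.84 m


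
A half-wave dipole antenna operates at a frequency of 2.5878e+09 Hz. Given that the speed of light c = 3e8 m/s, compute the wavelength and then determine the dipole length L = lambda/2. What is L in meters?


lambda = c / f = 3.0000e+08 / 2.5878e+09 = 0.1159286 m
L = lambda / 2 = 0.1159286 / 2 = 0.05796 m

0.05796 m


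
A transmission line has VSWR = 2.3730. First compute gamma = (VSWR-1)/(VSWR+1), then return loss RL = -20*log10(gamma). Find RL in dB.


gamma = (2.3730 - 1) / (2.3730 + 1) = 0.4070560
RL = -20 * log10(0.4070560) = 7.807 dB

7.807 dB


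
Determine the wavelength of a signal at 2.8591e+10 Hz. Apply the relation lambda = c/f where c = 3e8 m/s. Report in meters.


lambda = c / f = 3.0000e+08 / 2.8591e+10 = 0.01049 m

0.01049 m


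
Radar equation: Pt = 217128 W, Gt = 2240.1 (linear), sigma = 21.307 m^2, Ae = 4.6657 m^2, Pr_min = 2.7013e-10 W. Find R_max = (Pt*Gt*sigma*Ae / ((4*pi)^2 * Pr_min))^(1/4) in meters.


R^4 = 217128*2240.1*21.307*4.6657 / ((4*pi)^2 * 2.7013e-10) = 1.133522e+18
R_max = 1.133522e+18^0.25 = 32629 m

32629 m


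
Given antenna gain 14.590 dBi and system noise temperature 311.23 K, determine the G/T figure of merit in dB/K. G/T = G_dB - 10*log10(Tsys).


G/T = 14.590 - 10*log10(311.23) = 14.590 - 24.93081 = -10.34 dB/K

-10.34 dB/K


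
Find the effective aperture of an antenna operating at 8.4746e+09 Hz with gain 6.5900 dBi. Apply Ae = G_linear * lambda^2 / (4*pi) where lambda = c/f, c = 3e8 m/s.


lambda = c / f = 3.0000e+08 / 8.4746e+09 = 0.03539990 m
G_linear = 10^(6.5900/10) = 4.560369
Ae = G_linear * lambda^2 / (4*pi) = 4.560369 * 0.03539990^2 / (4*pi) = 4.548e-04 m^2

4.548e-04 m^2


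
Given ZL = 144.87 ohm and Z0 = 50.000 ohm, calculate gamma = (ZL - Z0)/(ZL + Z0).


gamma = (144.87 - 50.000) / (144.87 + 50.000) = 0.4868

0.4868


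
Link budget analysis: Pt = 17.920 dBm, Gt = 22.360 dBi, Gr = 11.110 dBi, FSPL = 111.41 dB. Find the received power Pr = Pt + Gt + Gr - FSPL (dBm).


Pr = 17.920 + 22.360 + 11.110 - 111.41 = -60.02 dBm

-60.02 dBm


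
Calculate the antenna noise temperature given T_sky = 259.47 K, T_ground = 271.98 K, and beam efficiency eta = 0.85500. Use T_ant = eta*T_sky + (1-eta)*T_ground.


T_ant = 0.85500 * 259.47 + (1 - 0.85500) * 271.98 = 261.3 K

261.3 K


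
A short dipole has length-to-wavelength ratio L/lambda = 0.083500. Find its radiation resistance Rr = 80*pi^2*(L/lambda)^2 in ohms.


Rr = 80 * pi^2 * (0.083500)^2 = 80 * 9.869604 * 6.972250e-03 = 5.505 ohm

5.505 ohm


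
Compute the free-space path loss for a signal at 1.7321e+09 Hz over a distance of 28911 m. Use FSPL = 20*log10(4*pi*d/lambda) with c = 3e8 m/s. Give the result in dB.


lambda = c / f = 3.0000e+08 / 1.7321e+09 = 0.1732002 m
FSPL = 20 * log10(4*pi*28911/0.1732002) = 126.4 dB

126.4 dB


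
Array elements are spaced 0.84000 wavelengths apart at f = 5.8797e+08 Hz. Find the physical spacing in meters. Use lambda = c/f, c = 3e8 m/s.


lambda = c / f = 3.0000e+08 / 5.8797e+08 = 0.5102301 m
d = 0.84000 * 0.5102301 = 0.4286 m

0.4286 m


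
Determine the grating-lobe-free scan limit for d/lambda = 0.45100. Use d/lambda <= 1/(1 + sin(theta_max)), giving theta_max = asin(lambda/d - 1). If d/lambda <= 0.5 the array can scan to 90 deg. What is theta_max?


lambda/d - 1 = 1/0.45100 - 1 = 1.217295 >= 1
d/lambda <= 0.5, so the array can scan to endfire without grating lobes: theta_max = 90 deg

90 deg


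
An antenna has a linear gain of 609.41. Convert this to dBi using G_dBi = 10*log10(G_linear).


G_dBi = 10 * log10(609.41) = 27.85 dBi

27.85 dBi


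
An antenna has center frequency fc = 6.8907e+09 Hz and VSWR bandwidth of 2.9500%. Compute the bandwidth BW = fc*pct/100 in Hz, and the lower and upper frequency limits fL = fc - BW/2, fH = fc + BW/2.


BW = 6.8907e+09 * 2.9500/100 = 2.032756e+08 Hz
fL = 6.8907e+09 - 2.032756e+08/2 = 6.789e+09 Hz
fH = 6.8907e+09 + 2.032756e+08/2 = 6.992e+09 Hz

BW=2.033e+08 Hz, fL=6.789e+09 Hz, fH=6.992e+09 Hz


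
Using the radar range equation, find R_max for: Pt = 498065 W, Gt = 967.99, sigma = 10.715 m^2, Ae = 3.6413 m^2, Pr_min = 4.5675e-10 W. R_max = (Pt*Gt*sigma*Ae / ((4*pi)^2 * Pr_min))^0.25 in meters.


R^4 = 498065*967.99*10.715*3.6413 / ((4*pi)^2 * 4.5675e-10) = 2.607998e+17
R_max = 2.607998e+17^0.25 = 22598 m

22598 m


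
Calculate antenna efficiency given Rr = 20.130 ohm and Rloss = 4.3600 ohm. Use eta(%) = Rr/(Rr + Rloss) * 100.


eta = 20.130 / (20.130 + 4.3600) * 100 = 82.20%

82.20%


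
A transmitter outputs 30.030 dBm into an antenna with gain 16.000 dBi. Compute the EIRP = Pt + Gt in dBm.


EIRP = Pt + Gt = 30.030 + 16.000 = 46.03 dBm

46.03 dBm


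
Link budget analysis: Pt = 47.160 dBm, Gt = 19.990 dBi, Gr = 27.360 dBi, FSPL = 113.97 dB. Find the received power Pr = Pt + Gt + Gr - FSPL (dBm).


Pr = 47.160 + 19.990 + 27.360 - 113.97 = -19.46 dBm

-19.46 dBm


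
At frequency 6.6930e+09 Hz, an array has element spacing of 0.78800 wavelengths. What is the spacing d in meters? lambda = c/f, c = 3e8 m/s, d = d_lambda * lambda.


lambda = c / f = 3.0000e+08 / 6.6930e+09 = 0.04482295 m
d = 0.78800 * 0.04482295 = 0.03532 m

0.03532 m


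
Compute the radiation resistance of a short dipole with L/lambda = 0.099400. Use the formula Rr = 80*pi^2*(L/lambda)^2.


Rr = 80 * pi^2 * (0.099400)^2 = 80 * 9.869604 * 9.880360e-03 = 7.801 ohm

7.801 ohm


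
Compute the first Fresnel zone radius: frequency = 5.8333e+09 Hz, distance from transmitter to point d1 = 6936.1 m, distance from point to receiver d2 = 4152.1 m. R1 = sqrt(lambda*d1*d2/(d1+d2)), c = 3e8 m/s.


lambda = c / f = 3.0000e+08 / 5.8333e+09 = 0.05142887 m
R1 = sqrt(0.05142887 * 6936.1 * 4152.1 / (6936.1 + 4152.1)) = 11.56 m

11.56 m


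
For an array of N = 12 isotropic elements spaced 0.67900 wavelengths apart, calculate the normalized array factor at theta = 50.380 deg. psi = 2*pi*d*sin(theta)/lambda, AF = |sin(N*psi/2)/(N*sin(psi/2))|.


psi = 2*pi*0.67900*sin(50.380 deg) = 3.286278 rad
AF = |sin(12*3.286278/2) / (12*sin(3.286278/2))| = 0.06376

0.06376


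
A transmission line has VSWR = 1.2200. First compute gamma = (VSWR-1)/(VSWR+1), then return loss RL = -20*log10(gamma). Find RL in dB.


gamma = (1.2200 - 1) / (1.2200 + 1) = 0.09909910
RL = -20 * log10(0.09909910) = 20.08 dB

20.08 dB


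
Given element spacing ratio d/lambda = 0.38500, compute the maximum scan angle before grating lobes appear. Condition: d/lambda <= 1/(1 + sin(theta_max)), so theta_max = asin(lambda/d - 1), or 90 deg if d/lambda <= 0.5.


lambda/d - 1 = 1/0.38500 - 1 = 1.597403 >= 1
d/lambda <= 0.5, so the array can scan to endfire without grating lobes: theta_max = 90 deg

90 deg


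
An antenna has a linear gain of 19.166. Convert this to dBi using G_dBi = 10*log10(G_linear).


G_dBi = 10 * log10(19.166) = 12.83 dBi

12.83 dBi


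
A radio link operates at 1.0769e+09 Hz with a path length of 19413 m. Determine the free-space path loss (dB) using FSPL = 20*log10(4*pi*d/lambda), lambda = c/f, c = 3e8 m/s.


lambda = c / f = 3.0000e+08 / 1.0769e+09 = 0.2785774 m
FSPL = 20 * log10(4*pi*19413/0.2785774) = 118.8 dB

118.8 dB


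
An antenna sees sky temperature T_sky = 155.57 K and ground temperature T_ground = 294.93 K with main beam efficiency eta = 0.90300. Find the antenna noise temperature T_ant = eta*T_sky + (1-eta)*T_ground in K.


T_ant = 0.90300 * 155.57 + (1 - 0.90300) * 294.93 = 169.1 K

169.1 K


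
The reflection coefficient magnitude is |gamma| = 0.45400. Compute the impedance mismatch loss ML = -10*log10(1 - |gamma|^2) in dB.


ML = -10 * log10(1 - 0.45400^2) = -10 * log10(0.793884) = 1.002 dB

1.002 dB


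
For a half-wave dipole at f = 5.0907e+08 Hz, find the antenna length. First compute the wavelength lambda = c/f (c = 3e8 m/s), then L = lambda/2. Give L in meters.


lambda = c / f = 3.0000e+08 / 5.0907e+08 = 0.5893099 m
L = lambda / 2 = 0.5893099 / 2 = 0.2947 m

0.2947 m


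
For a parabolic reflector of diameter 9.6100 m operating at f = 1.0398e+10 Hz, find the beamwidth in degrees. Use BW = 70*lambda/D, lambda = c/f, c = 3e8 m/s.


lambda = c / f = 3.0000e+08 / 1.0398e+10 = 0.02885170 m
BW = 70 * 0.02885170 / 9.6100 = 0.2102 deg

0.2102 deg


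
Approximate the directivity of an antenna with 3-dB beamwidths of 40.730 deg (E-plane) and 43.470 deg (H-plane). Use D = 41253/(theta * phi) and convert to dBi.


D_linear = 41253 / (40.730 * 43.470) = 23.29976
D_dBi = 10 * log10(23.29976) = 13.67 dBi

13.67 dBi


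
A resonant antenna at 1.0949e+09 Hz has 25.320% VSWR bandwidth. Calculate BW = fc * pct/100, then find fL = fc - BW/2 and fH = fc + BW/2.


BW = 1.0949e+09 * 25.320/100 = 2.772287e+08 Hz
fL = 1.0949e+09 - 2.772287e+08/2 = 9.563e+08 Hz
fH = 1.0949e+09 + 2.772287e+08/2 = 1.234e+09 Hz

BW=2.772e+08 Hz, fL=9.563e+08 Hz, fH=1.234e+09 Hz


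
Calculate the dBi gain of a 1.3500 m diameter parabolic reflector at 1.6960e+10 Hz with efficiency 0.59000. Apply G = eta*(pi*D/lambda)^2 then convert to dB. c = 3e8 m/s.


lambda = c / f = 3.0000e+08 / 1.6960e+10 = 0.01768868 m
G_linear = 0.59000 * (pi * 1.3500 / 0.01768868)^2 = 33917.86
G_dBi = 10 * log10(33917.86) = 45.30 dBi

45.30 dBi


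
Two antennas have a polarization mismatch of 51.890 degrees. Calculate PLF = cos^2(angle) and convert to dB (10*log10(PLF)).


PLF_linear = cos^2(51.890 deg) = 0.3809028
PLF_dB = 10 * log10(0.3809028) = -4.192 dB

-4.192 dB
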